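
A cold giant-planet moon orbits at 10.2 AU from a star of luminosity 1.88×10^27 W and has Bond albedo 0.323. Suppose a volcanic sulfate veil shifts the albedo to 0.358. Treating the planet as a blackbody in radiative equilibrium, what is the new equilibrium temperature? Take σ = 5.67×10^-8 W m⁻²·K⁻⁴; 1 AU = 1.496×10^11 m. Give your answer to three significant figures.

Orbital distance: d = 10.2 AU = 1.526×10^12 m.
S = L/(4πd²) = 64.25 W m⁻².
With the new albedo, S(1−α₂)/4 = 10.31 W m⁻², so T₂ = 116.1 K.

116 K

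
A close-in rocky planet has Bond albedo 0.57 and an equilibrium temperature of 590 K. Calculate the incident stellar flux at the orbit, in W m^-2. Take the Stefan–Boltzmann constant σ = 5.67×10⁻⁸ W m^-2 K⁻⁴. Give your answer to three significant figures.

63900 W m^-2

Invert the energy balance for S: S = 4σT⁴/(1−α).
The emitted flux is σT⁴ = 6871 W m^-2.
So S = 4×6871/(1−0.57) = 63910 W m^-2.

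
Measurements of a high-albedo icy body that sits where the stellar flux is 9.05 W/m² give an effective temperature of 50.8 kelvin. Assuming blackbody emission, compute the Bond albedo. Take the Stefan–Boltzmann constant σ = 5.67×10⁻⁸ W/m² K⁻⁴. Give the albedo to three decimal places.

0.833

From σT⁴ = S(1−α)/4 we invert for α: 1−α = 4σT⁴/S.
σT⁴ = 0.3776 W/m², so 4σT⁴ = 1.510 W/m².
Hence α = 1 − 1.510/9.050 = 0.8331.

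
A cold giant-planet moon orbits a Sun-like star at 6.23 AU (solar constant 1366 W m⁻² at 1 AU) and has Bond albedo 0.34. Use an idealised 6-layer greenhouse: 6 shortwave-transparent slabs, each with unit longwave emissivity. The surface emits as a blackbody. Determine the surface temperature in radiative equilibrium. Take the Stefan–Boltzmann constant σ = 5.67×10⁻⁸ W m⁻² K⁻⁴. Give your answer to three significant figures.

164 K

Irradiance scales as 1/d², so S = 1366 W m⁻² × (1/6.23)² = 35.19 W m⁻².
OLR = S(1−α)/4 = 5.807 W m⁻²; the top layer radiates at T_e = 100.6 K.
Layer-by-layer balance gives σT_s⁴ = (N+1)σT_e⁴, so T_s = 7^¼·100.6 = 163.6 K.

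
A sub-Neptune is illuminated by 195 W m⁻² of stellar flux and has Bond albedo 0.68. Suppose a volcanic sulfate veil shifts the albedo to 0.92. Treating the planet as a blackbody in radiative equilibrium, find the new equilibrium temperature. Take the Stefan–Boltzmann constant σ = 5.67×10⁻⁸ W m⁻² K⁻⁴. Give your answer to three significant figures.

With the new albedo, S(1−α₂)/4 = 3.900 W m⁻², so T₂ = 91.07 K.

91.1 K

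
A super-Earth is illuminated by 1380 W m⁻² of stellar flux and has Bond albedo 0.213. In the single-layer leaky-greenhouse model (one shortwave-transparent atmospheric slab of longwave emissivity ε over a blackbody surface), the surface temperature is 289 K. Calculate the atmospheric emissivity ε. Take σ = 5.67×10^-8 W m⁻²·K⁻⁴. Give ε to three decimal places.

Effective temperature: T_e = [S(1−α)/(4σ)]^(1/4) = 263.1 K.
T_s⁴ = T_e⁴·2/(2−ε) → ε = 2 − 2(T_e/T_s)⁴ = 2 − 2·(263.1/289)⁴ = 0.6271.

0.627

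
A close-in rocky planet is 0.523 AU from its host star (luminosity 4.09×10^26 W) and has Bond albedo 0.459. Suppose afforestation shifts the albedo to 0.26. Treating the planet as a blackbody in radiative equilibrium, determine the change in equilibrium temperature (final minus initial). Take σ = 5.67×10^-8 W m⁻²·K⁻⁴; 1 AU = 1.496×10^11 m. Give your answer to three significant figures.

Orbital distance: d = 0.523 AU = 7.824×10^10 m.
Flux at the orbit: S = L/(4πd²) = 4.09×10^26/(4π·(7.82×10^10)²) = 5317 W m⁻².
Before: T₁ = [5317·0.541/(4σ)]^(1/4) = 335.6 K.
Final:   T₂ = [S(1−0.26)/(4σ)]^(1/4) = 362.9 K.
ΔT = T₂ − T₁ = 27.34 K.

27.3 kelvin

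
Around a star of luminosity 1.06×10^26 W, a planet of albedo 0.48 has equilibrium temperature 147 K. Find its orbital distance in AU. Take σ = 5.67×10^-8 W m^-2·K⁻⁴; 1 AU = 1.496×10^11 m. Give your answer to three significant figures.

Required flux: S = 4σT⁴/(1−α) = 203.7 W m^-2.
From L = 4πd²S, d = √(1.06×10^26/(4π·203.7)) = 2.035×10^11 m = 1.360 AU.

1.36 AU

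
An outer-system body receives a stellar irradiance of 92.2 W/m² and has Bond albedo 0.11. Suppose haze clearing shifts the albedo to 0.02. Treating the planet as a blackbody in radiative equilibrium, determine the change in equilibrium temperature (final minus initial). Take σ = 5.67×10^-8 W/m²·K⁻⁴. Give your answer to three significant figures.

3.36 K

Before: T₁ = [92.20·0.89/(4σ)]^(1/4) = 137.9 K.
Final:   T₂ = [S(1−0.02)/(4σ)]^(1/4) = 141.3 K.
ΔT = T₂ − T₁ = 3.362 K.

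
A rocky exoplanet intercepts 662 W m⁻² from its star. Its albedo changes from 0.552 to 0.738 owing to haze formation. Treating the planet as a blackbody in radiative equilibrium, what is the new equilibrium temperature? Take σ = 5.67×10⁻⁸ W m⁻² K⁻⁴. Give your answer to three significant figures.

T₂ = [S(1−α₂)/(4σ)]^(1/4) = [662.0·0.262/(4σ)]^(1/4) = 166.3 K.

166 K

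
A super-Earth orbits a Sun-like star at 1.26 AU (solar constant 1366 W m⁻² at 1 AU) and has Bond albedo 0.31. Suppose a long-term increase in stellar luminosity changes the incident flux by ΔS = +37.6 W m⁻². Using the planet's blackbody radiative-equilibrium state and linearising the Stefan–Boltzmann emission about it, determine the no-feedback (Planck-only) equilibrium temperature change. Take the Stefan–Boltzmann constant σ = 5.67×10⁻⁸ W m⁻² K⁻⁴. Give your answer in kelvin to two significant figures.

Flux at the orbit: S = 1366/(1.26)² = 860.4 W m⁻².
Unperturbed T_e = [860.4·(1−0.31)/(4σ)]^¼ = 226.2 K.
Only a fraction (1−α) is absorbed and it's spread over 4πR², so ΔF = (1−α)ΔS/4 = 6.486 W m⁻².
The Planck feedback parameter is 4σT_e³ = 2.625 W m⁻²/K.
So ΔT₀ = 6.486/2.625 = 2.47 K.

2.5 K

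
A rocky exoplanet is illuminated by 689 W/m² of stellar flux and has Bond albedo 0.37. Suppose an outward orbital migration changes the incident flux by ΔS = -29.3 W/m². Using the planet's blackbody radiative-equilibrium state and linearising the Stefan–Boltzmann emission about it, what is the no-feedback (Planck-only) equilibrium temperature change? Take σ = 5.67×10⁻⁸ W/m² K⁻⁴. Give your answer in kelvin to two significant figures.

-2.2 K

The baseline emission temperature is T_e = 209.2 K.
ΔF = Δ[S(1−α)]/4 = (1−0.37)·-29.3/4 = -4.615 W/m².
Planck response: λ_P = 4σT_e³ = 4·5.67×10⁻⁸·(209.2)³ = 2.075 W/m²/K.
So ΔT₀ = -4.615/2.075 = -2.22 K.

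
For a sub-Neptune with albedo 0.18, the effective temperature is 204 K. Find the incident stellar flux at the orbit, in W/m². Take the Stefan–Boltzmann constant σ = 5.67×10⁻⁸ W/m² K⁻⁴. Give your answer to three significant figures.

Invert the energy balance for S: S = 4σT⁴/(1−α).
The emitted flux is σT⁴ = 98.20 W/m².
So S = 4×98.20/(1−0.18) = 479.0 W/m².

479 W/m²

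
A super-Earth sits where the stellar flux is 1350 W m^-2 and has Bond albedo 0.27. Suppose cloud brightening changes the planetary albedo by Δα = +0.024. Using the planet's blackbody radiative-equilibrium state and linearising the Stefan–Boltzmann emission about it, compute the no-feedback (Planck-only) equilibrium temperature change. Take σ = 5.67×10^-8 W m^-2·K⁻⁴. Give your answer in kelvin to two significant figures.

The baseline emission temperature is T_e = 256.7 K.
ΔF = −(S/4)Δα = −(1350/4)×(+0.024) = -8.100 W m^-2.
Planck response: λ_P = 4σT_e³ = 4·5.67×10⁻⁸·(256.7)³ = 3.838 W m^-2/K.
So ΔT₀ = -8.100/3.838 = -2.11 K.

-2.1 K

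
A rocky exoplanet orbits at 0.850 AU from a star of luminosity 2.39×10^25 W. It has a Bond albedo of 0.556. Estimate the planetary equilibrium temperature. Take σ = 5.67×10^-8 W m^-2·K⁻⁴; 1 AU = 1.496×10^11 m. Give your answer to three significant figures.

d = 0.850 × 1.496×10^11 m = 1.272×10^11 m.
Flux at the orbit: S = L/(4πd²) = 2.39×10^25/(4π·(1.27×10^11)²) = 117.6 W m^-2.
The planet absorbs (1−α)S over its disc πR² and re-emits over 4πR², so the mean absorbed flux is (1−0.556)·117.6/4 = 13.06 W m^-2.
In equilibrium σT⁴ equals this, so T = 123.2 K.

123 K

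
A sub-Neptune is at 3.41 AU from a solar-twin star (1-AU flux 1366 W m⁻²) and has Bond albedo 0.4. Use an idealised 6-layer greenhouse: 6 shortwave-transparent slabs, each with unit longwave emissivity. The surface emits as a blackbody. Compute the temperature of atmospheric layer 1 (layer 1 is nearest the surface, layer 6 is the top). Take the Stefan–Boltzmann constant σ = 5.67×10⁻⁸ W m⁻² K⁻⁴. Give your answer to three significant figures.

208 kelvin

By the inverse-square law, S = 1366/3.41² = 117.5 W m⁻².
OLR = S(1−α)/4 = 17.62 W m⁻²; the top layer radiates at T_e = 132.8 K.
Each opaque layer satisfies 2T_j⁴ = T_{j−1}⁴ + T_{j+1}⁴, giving T_k⁴ = (N+1−k)T_e⁴.
With k = 1: T_1 = (6+1−1)^¼·132.8 K = 207.8 K.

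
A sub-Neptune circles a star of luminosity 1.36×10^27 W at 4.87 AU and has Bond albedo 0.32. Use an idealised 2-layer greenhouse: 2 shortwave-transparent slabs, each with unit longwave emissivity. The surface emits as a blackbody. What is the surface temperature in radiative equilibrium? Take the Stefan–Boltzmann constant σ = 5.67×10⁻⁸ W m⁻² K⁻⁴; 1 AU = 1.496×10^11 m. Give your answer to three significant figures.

Orbital distance: d = 4.87 AU = 7.286×10^11 m.
Spreading L over a sphere of radius d: S = 1.36×10^27/(4π·7.29×10^11²) = 203.9 W m⁻².
The effective emission temperature is T_e = [S(1−α)/(4σ)]^¼ = 157.2 K.
For an N-layer opaque stack, T_s⁴ = (N+1)T_e⁴, hence T_s = (3)^(1/4)×157.2 K = 206.9 K.

207 K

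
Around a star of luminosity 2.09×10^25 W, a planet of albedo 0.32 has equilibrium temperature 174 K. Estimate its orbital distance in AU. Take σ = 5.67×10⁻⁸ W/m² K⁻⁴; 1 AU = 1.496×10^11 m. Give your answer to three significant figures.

0.493 AU

Required flux: S = 4σT⁴/(1−α) = 305.7 W/m².
Then d = [L/(4πS)]^(1/2) = 7.376×10^10 m, i.e. 0.4930 AU.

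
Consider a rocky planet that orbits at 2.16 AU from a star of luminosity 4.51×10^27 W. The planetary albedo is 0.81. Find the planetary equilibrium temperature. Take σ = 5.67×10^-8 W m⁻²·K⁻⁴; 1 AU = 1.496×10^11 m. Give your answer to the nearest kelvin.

232 K

d = 2.16 × 1.496×10^11 m = 3.231×10^11 m.
S = L/(4πd²) = 3437 W m⁻².
The planet absorbs (1−α)S over its disc πR² and re-emits over 4πR², so the mean absorbed flux is (1−0.81)·3437/4 = 163.3 W m⁻².
Balancing against σT⁴: T = (163.3/5.67×10⁻⁸)^(1/4) = 231.6 K.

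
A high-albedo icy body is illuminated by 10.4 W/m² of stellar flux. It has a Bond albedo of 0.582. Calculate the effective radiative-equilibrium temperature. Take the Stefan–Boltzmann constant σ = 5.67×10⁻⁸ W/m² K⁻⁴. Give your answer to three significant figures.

Absorbed flux (global mean): S(1−α)/4 = 10.40·0.418/4 = 1.087 W/m².
In equilibrium σT⁴ equals this, so T = 66.17 K.

66.2 K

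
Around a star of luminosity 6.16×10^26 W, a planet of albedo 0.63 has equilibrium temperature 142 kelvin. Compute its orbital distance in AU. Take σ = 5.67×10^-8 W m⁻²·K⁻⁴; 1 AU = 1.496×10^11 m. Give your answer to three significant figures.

2.96 AU

Energy balance gives S = 4σT⁴/(1−α) = 249.2 W m⁻².
Then d = [L/(4πS)]^(1/2) = 4.435×10^11 m, i.e. 2.965 AU.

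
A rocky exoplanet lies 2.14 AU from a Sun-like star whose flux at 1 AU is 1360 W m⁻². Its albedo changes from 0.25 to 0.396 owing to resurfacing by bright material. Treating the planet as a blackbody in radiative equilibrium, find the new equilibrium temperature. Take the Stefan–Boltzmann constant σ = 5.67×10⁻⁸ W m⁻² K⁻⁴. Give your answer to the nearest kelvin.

168 kelvin

Flux at the orbit: S = 1360/(2.14)² = 297.0 W m⁻².
T₂ = [S(1−α₂)/(4σ)]^(1/4) = [297.0·0.604/(4σ)]^(1/4) = 167.7 K.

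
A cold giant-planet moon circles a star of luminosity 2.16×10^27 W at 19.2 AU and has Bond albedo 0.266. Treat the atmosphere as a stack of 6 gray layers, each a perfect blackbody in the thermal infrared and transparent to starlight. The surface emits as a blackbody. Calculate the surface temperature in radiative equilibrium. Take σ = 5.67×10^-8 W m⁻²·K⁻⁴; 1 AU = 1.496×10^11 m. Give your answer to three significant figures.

147 K

Orbital distance: d = 19.2 AU = 2.872×10^12 m.
S = L/(4πd²) = 20.83 W m⁻².
Top-of-atmosphere balance: σT_e⁴ = S(1−α)/4 = 3.823 W m⁻² → T_e = 90.62 K.
For an N-layer opaque stack, T_s⁴ = (N+1)T_e⁴, hence T_s = (7)^(1/4)×90.62 K = 147.4 K.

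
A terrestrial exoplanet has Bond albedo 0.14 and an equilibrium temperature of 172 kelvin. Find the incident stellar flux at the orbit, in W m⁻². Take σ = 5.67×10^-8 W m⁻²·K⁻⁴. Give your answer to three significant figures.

231 W m⁻²

Invert the energy balance for S: S = 4σT⁴/(1−α).
σT⁴ = 5.67×10⁻⁸·(172)⁴ = 49.62 W m⁻².
So S = 4×49.62/(1−0.14) = 230.8 W m⁻².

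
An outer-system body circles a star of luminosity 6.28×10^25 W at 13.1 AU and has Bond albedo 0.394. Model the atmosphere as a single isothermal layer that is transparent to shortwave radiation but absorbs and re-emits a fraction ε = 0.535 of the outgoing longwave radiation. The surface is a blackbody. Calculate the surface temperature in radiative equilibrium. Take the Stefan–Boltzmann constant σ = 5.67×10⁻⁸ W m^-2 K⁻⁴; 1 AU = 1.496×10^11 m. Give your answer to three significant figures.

Orbital distance: d = 13.1 AU = 1.960×10^12 m.
Flux at the orbit: S = L/(4πd²) = 6.28×10^25/(4π·(1.96×10^12)²) = 1.301 W m^-2.
Effective emission temperature (TOA balance): σT_e⁴ = S(1−α)/4 = 0.1971 W m^-2 → T_e = 43.18 K.
The surface balance (absorbed SW + ε·downward IR = σT_s⁴) with T_a⁴ = T_s⁴/2 reduces to T_s = T_e·[2/(2−ε)]^¼ = 46.68 K.

46.7 K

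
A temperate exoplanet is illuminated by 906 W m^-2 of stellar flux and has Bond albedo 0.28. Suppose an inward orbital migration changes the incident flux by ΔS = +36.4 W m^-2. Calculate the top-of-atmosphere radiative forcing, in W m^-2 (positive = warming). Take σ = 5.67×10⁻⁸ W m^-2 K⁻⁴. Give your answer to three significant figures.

ΔF = Δ[S(1−α)]/4 = (1−0.28)·+36.4/4 = 6.552 W m^-2.

6.55 W m^-2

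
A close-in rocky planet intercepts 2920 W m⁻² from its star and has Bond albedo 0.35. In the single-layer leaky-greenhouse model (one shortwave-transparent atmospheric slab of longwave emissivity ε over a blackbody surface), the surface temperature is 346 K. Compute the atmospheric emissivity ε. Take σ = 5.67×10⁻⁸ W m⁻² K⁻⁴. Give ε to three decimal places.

0.832

Effective temperature: T_e = [S(1−α)/(4σ)]^(1/4) = 302.5 K.
Since (2−ε)/2 = (T_e/T_s)⁴ = 0.5839, ε = 0.8322.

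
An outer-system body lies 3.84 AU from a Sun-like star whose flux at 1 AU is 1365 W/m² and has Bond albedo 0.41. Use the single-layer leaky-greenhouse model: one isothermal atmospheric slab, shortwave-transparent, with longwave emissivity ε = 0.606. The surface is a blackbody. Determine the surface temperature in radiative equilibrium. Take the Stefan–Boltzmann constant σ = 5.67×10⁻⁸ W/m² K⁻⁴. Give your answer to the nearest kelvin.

136 kelvin

Flux at the orbit: S = 1365/(3.84)² = 92.57 W/m².
Effective emission temperature (TOA balance): σT_e⁴ = S(1−α)/4 = 13.65 W/m² → T_e = 124.6 K.
For a single slab of emissivity ε, T_s⁴ = 2T_e⁴/(2−ε); thus T_s = 124.6·(1.435)^(1/4) = 136.3 K.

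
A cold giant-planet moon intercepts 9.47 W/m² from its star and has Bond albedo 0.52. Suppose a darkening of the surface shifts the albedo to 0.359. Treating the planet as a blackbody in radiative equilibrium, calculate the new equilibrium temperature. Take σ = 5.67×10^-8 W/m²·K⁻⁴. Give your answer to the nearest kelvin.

72 kelvin

T₂ = [S(1−α₂)/(4σ)]^(1/4) = [9.470·0.641/(4σ)]^(1/4) = 71.93 K.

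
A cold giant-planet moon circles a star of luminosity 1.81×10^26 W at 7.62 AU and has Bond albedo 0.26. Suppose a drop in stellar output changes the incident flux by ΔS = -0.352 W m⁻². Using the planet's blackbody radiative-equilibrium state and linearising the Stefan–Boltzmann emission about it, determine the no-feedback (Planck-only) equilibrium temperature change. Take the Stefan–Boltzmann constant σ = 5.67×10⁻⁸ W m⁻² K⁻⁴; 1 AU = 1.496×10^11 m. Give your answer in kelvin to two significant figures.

-0.62 kelvin

d = 7.62 × 1.496×10^11 m = 1.140×10^12 m.
S = L/(4πd²) = 11.08 W m⁻².
The baseline emission temperature is T_e = 77.55 K.
ΔF = Δ[S(1−α)]/4 = (1−0.26)·-0.352/4 = -0.06512 W m⁻².
Linearising σT⁴ gives d(σT⁴)/dT = 4σT_e³ = 0.1058 W m⁻² per K.
So ΔT₀ = -0.06512/0.1058 = -0.616 K.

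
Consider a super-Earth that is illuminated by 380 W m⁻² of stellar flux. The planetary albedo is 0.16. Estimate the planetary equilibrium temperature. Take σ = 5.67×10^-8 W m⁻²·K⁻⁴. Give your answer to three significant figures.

Averaging over the sphere, the absorbed flux is S(1−α)/4 = 79.80 W m⁻².
Set σT⁴ = 79.80 → T = (79.80/σ)^(1/4) = 193.7 K.

194 K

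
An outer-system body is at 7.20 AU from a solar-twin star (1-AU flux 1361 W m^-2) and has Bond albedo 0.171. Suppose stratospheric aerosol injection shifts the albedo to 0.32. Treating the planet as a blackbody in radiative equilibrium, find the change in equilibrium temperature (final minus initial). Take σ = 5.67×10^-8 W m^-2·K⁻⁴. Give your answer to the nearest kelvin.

-5 K

Irradiance scales as 1/d², so S = 1361 W m^-2 × (1/7.20)² = 26.25 W m^-2.
With α = 0.171, T₁ = 98.98 K.
Final:   T₂ = [S(1−0.32)/(4σ)]^(1/4) = 94.19 K.
Change: 94.19 − 98.98 = -4.783 K.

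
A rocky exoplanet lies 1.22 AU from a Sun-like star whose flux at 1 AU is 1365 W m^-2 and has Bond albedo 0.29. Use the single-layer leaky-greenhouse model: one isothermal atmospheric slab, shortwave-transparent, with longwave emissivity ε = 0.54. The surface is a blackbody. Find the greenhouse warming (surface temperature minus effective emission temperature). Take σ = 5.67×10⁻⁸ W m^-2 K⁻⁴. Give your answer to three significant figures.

Flux at the orbit: S = 1365/(1.22)² = 917.1 W m^-2.
At the top of the atmosphere, σT_e⁴ = S(1−α)/4 = 162.8 W m^-2, giving T_e = 231.5 K.
For a single slab of emissivity ε, T_s⁴ = 2T_e⁴/(2−ε); thus T_s = 231.5·(1.37)^(1/4) = 250.4 K.
T_s − T_e = 250.4 − 231.5 = 18.95 K.

18.9 kelvin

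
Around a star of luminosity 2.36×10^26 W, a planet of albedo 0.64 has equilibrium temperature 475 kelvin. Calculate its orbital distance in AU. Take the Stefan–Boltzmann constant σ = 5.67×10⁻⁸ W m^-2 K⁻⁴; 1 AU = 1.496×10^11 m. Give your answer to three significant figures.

0.162 AU

Energy balance gives S = 4σT⁴/(1−α) = 32070 W m^-2.
From L = 4πd²S, d = √(2.36×10^26/(4π·32070)) = 2.420×10^10 m = 0.1618 AU.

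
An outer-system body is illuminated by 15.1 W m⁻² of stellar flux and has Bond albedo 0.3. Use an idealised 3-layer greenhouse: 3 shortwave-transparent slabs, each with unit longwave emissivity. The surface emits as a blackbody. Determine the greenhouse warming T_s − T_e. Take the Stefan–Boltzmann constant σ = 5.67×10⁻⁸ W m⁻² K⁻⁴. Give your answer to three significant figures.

OLR = S(1−α)/4 = 2.642 W m⁻²; the top layer radiates at T_e = 82.62 K.
T_s = (N+1)^(1/4)·T_e = 116.8 K.
Warming: T_s − T_e = 34.22 K.

34.2 kelvin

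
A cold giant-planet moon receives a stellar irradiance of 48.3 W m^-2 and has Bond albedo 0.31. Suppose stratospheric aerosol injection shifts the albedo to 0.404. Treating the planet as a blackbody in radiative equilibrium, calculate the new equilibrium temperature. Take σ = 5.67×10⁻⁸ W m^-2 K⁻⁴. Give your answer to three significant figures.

New equilibrium: T₂ = [(1−0.404)·48.30/(4σ)]^(1/4) = 106.1 K.

106 kelvin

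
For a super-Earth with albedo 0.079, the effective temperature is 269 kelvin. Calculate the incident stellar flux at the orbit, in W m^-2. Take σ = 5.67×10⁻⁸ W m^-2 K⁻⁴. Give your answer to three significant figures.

1290 W m^-2

Invert the energy balance for S: S = 4σT⁴/(1−α).
The emitted flux is σT⁴ = 296.9 W m^-2.
So S = 4×296.9/(1−0.079) = 1289 W m^-2.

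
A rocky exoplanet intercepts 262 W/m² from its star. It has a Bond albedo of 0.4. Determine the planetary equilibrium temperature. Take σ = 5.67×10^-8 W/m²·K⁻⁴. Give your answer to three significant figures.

162 K

The planet absorbs (1−α)S over its disc πR² and re-emits over 4πR², so the mean absorbed flux is (1−0.4)·262.0/4 = 39.30 W/m².
In equilibrium σT⁴ equals this, so T = 162.3 K.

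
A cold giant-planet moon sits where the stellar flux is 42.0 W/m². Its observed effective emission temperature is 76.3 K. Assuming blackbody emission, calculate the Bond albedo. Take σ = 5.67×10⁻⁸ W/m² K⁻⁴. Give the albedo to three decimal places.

0.817

Energy balance: S(1−α)/4 = σT⁴, so 1−α = 4σT⁴/S.
4σT⁴ = 4·5.67×10⁻⁸·(76.3)⁴ = 7.687 W/m².
1−α = 7.687/42.00 = 0.1830, so α = 0.8170.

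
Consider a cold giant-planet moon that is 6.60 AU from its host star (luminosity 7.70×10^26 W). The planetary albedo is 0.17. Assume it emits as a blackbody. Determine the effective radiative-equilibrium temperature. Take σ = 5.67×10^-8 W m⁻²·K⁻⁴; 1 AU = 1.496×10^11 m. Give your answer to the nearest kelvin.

123 K

d = 6.60 × 1.496×10^11 m = 9.874×10^11 m.
Flux at the orbit: S = L/(4πd²) = 7.70×10^26/(4π·(9.87×10^11)²) = 62.85 W m⁻².
Averaging over the sphere, the absorbed flux is S(1−α)/4 = 13.04 W m⁻².
Set σT⁴ = 13.04 → T = (13.04/σ)^(1/4) = 123.2 K.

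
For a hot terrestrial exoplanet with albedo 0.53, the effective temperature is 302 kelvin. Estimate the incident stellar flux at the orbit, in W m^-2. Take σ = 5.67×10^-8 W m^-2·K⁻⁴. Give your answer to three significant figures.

Invert the energy balance for S: S = 4σT⁴/(1−α).
σT⁴ = 5.67×10⁻⁸·(302)⁴ = 471.6 W m^-2.
So S = 4×471.6/(1−0.53) = 4014 W m^-2.

4010 W m^-2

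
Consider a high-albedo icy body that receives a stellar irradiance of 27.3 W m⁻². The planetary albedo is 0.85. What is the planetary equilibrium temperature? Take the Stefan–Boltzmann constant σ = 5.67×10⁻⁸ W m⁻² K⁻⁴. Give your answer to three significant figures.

The planet absorbs (1−α)S over its disc πR² and re-emits over 4πR², so the mean absorbed flux is (1−0.85)·27.30/4 = 1.024 W m⁻².
In equilibrium σT⁴ equals this, so T = 65.19 K.

65.2 K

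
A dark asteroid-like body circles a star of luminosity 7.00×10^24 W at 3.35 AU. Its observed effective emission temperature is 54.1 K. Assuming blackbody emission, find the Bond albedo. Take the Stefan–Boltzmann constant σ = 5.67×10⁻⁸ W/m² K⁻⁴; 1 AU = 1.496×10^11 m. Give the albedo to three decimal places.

Orbital distance: d = 3.35 AU = 5.012×10^11 m.
Flux at the orbit: S = L/(4πd²) = 7.00×10^24/(4π·(5.01×10^11)²) = 2.218 W/m².
From σT⁴ = S(1−α)/4 we invert for α: 1−α = 4σT⁴/S.
4σT⁴ = 4·5.67×10⁻⁸·(54.1)⁴ = 1.943 W/m².
Hence α = 1 − 1.943/2.218 = 0.1240.

0.124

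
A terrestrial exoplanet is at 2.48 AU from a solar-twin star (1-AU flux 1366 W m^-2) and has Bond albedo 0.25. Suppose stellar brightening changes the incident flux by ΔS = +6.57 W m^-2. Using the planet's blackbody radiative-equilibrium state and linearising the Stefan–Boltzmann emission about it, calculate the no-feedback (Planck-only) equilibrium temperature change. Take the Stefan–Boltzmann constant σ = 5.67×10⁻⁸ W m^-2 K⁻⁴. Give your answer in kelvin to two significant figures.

1.2 K

Flux at the orbit: S = 1366/(2.48)² = 222.1 W m^-2.
Reference equilibrium: T_e = [S(1−α)/(4σ)]^(1/4) = 164.6 K.
TOA radiative forcing: ΔF = (1−α)ΔS/4 = 0.75·(+6.57)/4 = 1.232 W m^-2.
Planck response: λ_P = 4σT_e³ = 4·5.67×10⁻⁸·(164.6)³ = 1.012 W m^-2/K.
Hence the no-feedback warming is ΔF/(4σT_e³) = 1.22 K.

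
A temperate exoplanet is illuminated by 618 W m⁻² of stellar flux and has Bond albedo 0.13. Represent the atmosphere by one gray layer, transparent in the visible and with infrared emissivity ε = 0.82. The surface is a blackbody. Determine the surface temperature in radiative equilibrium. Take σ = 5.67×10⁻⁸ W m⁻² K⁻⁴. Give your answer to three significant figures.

252 K

At the top of the atmosphere, σT_e⁴ = S(1−α)/4 = 134.4 W m⁻², giving T_e = 220.7 K.
For a single slab of emissivity ε, T_s⁴ = 2T_e⁴/(2−ε); thus T_s = 220.7·(1.695)^(1/4) = 251.8 K.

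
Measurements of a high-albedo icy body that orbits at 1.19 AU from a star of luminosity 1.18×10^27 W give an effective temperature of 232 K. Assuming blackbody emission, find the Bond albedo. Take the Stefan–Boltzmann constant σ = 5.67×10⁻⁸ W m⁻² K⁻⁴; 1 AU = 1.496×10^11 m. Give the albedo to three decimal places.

0.778

d = 1.19 × 1.496×10^11 m = 1.780×10^11 m.
Spreading L over a sphere of radius d: S = 1.18×10^27/(4π·1.78×10^11²) = 2963 W m⁻².
From σT⁴ = S(1−α)/4 we invert for α: 1−α = 4σT⁴/S.
4σT⁴ = 4·5.67×10⁻⁸·(232)⁴ = 657.0 W m⁻².
1−α = 657.0/2963 = 0.2218, so α = 0.7782.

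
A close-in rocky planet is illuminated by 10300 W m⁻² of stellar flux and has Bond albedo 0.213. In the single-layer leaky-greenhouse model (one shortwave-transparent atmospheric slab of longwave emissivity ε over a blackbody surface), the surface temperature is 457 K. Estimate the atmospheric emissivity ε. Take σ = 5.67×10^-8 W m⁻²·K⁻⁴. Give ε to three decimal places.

Effective temperature: T_e = [S(1−α)/(4σ)]^(1/4) = 434.8 K.
Inverting T_s⁴ = 2T_e⁴/(2−ε): (T_e/T_s)⁴ = 0.8194, so ε = 2(1 − 0.8194) = 0.3612.

0.361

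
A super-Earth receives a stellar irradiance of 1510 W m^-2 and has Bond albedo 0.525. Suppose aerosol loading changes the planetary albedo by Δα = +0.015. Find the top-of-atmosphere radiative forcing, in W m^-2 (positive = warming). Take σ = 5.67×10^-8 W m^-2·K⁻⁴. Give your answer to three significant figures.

-5.66 W m^-2

ΔF = −(S/4)Δα = −(1510/4)×(+0.015) = -5.662 W m^-2.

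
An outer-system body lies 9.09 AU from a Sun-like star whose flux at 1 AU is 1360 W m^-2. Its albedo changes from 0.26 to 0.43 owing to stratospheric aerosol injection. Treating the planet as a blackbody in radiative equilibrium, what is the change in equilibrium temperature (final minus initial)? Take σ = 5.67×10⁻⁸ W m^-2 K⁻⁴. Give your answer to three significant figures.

-5.41 K

By the inverse-square law, S = 1360/9.09² = 16.46 W m^-2.
Before: T₁ = [16.46·0.74/(4σ)]^(1/4) = 85.61 K.
After:  T₂ = [16.46·0.57/(4σ)]^(1/4) = 80.20 K.
Change: 80.20 − 85.61 = -5.408 K.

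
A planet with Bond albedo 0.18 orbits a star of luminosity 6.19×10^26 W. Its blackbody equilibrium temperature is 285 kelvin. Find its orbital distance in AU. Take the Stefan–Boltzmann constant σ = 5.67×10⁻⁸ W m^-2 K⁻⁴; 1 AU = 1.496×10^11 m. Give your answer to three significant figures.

Energy balance gives S = 4σT⁴/(1−α) = 1825 W m^-2.
From L = 4πd²S, d = √(6.19×10^26/(4π·1825)) = 1.643×10^11 m = 1.098 AU.

1.10 AU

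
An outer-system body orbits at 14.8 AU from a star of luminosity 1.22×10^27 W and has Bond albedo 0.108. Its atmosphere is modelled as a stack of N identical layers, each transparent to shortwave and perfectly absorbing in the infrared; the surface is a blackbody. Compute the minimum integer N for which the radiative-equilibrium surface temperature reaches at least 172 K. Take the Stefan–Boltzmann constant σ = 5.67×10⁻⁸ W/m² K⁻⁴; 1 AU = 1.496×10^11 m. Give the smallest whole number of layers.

11

Orbital distance: d = 14.8 AU = 2.214×10^12 m.
S = L/(4πd²) = 19.80 W/m².
The effective emission temperature is T_e = [S(1−α)/(4σ)]^¼ = 93.94 K.
T_s = (N+1)^(1/4)·T_e ≥ 172 K requires N+1 ≥ (T_s/T_e)⁴ = (172/93.94)⁴ = 11.236.
So N ≥ 10.236; the smallest integer is N = 11.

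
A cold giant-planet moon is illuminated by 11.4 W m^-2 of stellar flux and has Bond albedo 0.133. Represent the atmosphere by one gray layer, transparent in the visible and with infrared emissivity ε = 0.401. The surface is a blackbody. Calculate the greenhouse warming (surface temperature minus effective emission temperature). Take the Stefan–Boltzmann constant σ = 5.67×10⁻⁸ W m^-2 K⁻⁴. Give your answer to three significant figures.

Effective emission temperature (TOA balance): σT_e⁴ = S(1−α)/4 = 2.471 W m^-2 → T_e = 81.25 K.
For a single slab of emissivity ε, T_s⁴ = 2T_e⁴/(2−ε); thus T_s = 81.25·(1.251)^(1/4) = 85.92 K.
T_s − T_e = 85.92 − 81.25 = 4.675 K.

4.67 K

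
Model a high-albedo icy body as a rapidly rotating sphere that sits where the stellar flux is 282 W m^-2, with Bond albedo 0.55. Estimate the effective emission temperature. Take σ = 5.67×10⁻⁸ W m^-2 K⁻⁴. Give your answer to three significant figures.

The planet absorbs (1−α)S over its disc πR² and re-emits over 4πR², so the mean absorbed flux is (1−0.55)·282.0/4 = 31.72 W m^-2.
In equilibrium σT⁴ equals this, so T = 153.8 K.

154 K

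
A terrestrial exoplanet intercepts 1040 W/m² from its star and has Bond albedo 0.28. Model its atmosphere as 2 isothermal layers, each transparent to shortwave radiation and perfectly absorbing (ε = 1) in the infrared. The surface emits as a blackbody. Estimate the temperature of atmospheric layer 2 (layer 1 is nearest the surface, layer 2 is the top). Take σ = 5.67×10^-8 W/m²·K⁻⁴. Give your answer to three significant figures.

240 kelvin

Top-of-atmosphere balance: σT_e⁴ = S(1−α)/4 = 187.2 W/m² → T_e = 239.7 K.
The net upward flux σT_e⁴ is constant between every pair of levels, so T_k⁴ = (N+1−k)T_e⁴.
With k = 2: T_2 = (2+1−2)^¼·239.7 K = 239.7 K.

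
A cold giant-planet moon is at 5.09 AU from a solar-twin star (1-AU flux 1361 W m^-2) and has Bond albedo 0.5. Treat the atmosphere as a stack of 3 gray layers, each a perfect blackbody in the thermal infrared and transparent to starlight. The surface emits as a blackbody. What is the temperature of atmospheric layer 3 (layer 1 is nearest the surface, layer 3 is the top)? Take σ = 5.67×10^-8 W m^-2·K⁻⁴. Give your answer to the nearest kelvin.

104 kelvin

Irradiance scales as 1/d², so S = 1361 W m^-2 × (1/5.09)² = 52.53 W m^-2.
The effective emission temperature is T_e = [S(1−α)/(4σ)]^¼ = 103.7 K.
Each opaque layer satisfies 2T_j⁴ = T_{j−1}⁴ + T_{j+1}⁴, giving T_k⁴ = (N+1−k)T_e⁴.
T_3 = (1)^(1/4)·103.7 = 103.7 K.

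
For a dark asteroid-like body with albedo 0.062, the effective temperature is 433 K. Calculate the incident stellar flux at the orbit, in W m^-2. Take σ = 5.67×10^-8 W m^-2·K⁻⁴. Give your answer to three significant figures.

8500 W m^-2

Invert the energy balance for S: S = 4σT⁴/(1−α).
The emitted flux is σT⁴ = 1993 W m^-2.
S = 4·1993/0.938 = 8499 W m^-2.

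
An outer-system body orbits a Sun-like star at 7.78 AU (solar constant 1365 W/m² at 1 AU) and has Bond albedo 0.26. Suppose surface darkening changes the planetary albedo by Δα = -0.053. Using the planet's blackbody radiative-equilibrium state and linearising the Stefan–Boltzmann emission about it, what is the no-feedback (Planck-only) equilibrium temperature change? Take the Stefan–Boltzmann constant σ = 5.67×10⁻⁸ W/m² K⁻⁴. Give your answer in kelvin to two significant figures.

1.7 K

Irradiance scales as 1/d², so S = 1365 W/m² × (1/7.78)² = 22.55 W/m².
Unperturbed T_e = [22.55·(1−0.26)/(4σ)]^¼ = 92.62 K.
TOA radiative forcing: ΔF = −S·Δα/4 = −22.55·(-0.053)/4 = 0.2988 W/m².
The Planck feedback parameter is 4σT_e³ = 0.1802 W/m²/K.
Hence the no-feedback warming is ΔF/(4σT_e³) = 1.66 K.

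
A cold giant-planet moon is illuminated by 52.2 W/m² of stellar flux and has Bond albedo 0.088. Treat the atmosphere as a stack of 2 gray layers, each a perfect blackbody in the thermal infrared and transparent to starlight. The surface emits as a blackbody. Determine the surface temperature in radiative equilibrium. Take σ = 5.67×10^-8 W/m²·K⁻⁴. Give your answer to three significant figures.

The effective emission temperature is T_e = [S(1−α)/(4σ)]^¼ = 120.4 K.
Layer-by-layer balance gives σT_s⁴ = (N+1)σT_e⁴, so T_s = 3^¼·120.4 = 158.4 K.

158 kelvin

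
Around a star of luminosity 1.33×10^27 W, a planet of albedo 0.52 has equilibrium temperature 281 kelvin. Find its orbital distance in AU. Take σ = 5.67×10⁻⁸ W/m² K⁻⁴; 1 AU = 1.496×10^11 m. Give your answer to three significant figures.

1.27 AU

Energy balance gives S = 4σT⁴/(1−α) = 2946 W/m².
S = L/(4πd²) → d = √(L/4πS) = √(1.33×10^27/(4π·2946)) = 1.895×10^11 m = 1.267 AU.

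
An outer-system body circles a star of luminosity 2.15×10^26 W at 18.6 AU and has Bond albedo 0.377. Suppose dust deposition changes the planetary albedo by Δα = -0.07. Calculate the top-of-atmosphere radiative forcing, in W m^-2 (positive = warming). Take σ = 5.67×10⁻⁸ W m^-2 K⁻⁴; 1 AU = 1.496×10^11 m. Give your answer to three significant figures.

0.0387 W m^-2

d = 18.6 × 1.496×10^11 m = 2.783×10^12 m.
Flux at the orbit: S = L/(4πd²) = 2.15×10^26/(4π·(2.78×10^12)²) = 2.210 W m^-2.
The change in absorbed flux is Δ[S(1−α)/4] = −SΔα/4 = 0.03867 W m^-2.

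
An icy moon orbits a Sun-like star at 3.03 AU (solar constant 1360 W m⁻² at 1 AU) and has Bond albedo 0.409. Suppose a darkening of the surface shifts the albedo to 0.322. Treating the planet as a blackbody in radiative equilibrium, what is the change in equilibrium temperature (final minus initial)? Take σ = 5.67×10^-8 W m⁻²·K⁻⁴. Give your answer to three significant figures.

4.90 K

Irradiance scales as 1/d², so S = 1360 W m⁻² × (1/3.03)² = 148.1 W m⁻².
Before: T₁ = [148.1·0.591/(4σ)]^(1/4) = 140.2 K.
After:  T₂ = [148.1·0.678/(4σ)]^(1/4) = 145.1 K.
Change: 145.1 − 140.2 = 4.896 K.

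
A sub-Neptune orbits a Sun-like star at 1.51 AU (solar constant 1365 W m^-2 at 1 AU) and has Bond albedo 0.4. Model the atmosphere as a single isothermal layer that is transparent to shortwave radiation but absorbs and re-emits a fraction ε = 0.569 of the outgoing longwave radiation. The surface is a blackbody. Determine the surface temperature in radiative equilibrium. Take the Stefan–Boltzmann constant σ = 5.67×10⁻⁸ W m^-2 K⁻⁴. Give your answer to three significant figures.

217 K

By the inverse-square law, S = 1365/1.51² = 598.7 W m^-2.
At the top of the atmosphere, σT_e⁴ = S(1−α)/4 = 89.80 W m^-2, giving T_e = 199.5 K.
For a single slab of emissivity ε, T_s⁴ = 2T_e⁴/(2−ε); thus T_s = 199.5·(1.398)^(1/4) = 216.9 K.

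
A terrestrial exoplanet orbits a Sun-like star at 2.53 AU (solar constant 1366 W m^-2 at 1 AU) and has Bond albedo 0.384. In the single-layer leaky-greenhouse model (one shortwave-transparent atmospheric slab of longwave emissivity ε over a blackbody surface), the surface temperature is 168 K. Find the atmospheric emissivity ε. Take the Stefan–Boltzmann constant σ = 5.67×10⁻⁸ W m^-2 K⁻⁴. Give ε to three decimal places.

Irradiance scales as 1/d², so S = 1366 W m^-2 × (1/2.53)² = 213.4 W m^-2.
TOA balance gives T_e = 155.2 K.
T_s⁴ = T_e⁴·2/(2−ε) → ε = 2 − 2(T_e/T_s)⁴ = 2 − 2·(155.2/168)⁴ = 0.5447.

0.545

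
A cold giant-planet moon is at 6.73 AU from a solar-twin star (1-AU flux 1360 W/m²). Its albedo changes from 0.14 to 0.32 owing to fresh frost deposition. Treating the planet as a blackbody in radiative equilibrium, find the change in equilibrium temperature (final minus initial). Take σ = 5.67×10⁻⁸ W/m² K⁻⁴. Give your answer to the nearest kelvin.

Irradiance scales as 1/d², so S = 1360 W/m² × (1/6.73)² = 30.03 W/m².
With α = 0.14, T₁ = 103.3 K.
After:  T₂ = [30.03·0.68/(4σ)]^(1/4) = 97.41 K.
ΔT = T₂ − T₁ = -5.890 K.

-6 K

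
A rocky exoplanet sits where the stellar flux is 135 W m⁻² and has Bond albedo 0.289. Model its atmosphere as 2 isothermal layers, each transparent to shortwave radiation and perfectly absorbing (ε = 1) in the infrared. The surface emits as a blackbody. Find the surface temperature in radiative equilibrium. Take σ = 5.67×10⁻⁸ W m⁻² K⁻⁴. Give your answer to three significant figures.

Top-of-atmosphere balance: σT_e⁴ = S(1−α)/4 = 24.00 W m⁻² → T_e = 143.4 K.
For an N-layer opaque stack, T_s⁴ = (N+1)T_e⁴, hence T_s = (3)^(1/4)×143.4 K = 188.8 K.

189 kelvin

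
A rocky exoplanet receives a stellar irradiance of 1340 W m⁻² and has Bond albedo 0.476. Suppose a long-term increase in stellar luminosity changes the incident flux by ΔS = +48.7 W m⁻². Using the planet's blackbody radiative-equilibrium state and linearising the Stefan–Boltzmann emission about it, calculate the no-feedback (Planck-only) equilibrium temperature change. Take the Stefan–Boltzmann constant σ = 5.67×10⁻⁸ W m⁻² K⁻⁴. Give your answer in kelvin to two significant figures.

2.1 K

Unperturbed T_e = [1340·(1−0.476)/(4σ)]^¼ = 235.9 K.
Only a fraction (1−α) is absorbed and it's spread over 4πR², so ΔF = (1−α)ΔS/4 = 6.380 W m⁻².
Linearising σT⁴ gives d(σT⁴)/dT = 4σT_e³ = 2.977 W m⁻² per K.
ΔT₀ = ΔF/λ_P = 6.380/2.977 = 2.14 K.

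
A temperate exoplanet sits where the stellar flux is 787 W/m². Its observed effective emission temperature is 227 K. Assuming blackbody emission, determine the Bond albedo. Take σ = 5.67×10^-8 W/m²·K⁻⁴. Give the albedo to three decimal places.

From σT⁴ = S(1−α)/4 we invert for α: 1−α = 4σT⁴/S.
σT⁴ = 150.6 W/m², so 4σT⁴ = 602.2 W/m².
Hence α = 1 − 602.2/787.0 = 0.2348.

0.235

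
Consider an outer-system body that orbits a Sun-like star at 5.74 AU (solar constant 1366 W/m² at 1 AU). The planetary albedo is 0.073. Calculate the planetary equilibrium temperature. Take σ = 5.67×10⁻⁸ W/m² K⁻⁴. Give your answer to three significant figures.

114 K

By the inverse-square law, S = 1366/5.74² = 41.46 W/m².
The planet absorbs (1−α)S over its disc πR² and re-emits over 4πR², so the mean absorbed flux is (1−0.073)·41.46/4 = 9.608 W/m².
In equilibrium σT⁴ equals this, so T = 114.1 K.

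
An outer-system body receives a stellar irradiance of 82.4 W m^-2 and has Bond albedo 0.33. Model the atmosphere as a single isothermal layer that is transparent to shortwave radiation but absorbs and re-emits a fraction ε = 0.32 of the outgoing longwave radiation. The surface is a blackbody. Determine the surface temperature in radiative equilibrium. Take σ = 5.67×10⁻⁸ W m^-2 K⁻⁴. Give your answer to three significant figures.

At the top of the atmosphere, σT_e⁴ = S(1−α)/4 = 13.80 W m^-2, giving T_e = 124.9 K.
Surface balance with a leaky layer gives σT_s⁴ = σT_e⁴·2/(2−ε), so T_s = T_e·[2/(2−0.32)]^(1/4) = 130.5 K.

130 kelvin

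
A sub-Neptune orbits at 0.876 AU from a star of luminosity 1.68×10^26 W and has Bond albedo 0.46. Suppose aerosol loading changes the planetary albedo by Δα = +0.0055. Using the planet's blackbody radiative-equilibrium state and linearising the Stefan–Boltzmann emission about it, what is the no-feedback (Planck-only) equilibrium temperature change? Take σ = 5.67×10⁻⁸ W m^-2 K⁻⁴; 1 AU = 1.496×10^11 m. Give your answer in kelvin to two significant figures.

-0.53 K

d = 0.876 × 1.496×10^11 m = 1.310×10^11 m.
Spreading L over a sphere of radius d: S = 1.68×10^26/(4π·1.31×10^11²) = 778.4 W m^-2.
The baseline emission temperature is T_e = 207.5 K.
ΔF = −(S/4)Δα = −(778.4/4)×(+0.0055) = -1.070 W m^-2.
The Planck feedback parameter is 4σT_e³ = 2.026 W m^-2/K.
Hence the no-feedback warming is ΔF/(4σT_e³) = -0.528 K.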